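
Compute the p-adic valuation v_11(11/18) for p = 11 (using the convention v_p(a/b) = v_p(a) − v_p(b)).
v_11(11/18) = 1

Factor powers of 11 from the numerator and denominator of the reduced fraction: 11 = 11^1 · 1 and 18 = 11^0 · 18. Apply v_p(a/b) = v_p(a) − v_p(b): v_11(11/18) = 1 − 0 = 1.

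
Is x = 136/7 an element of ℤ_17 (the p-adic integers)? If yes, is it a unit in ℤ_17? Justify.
x ∈ ℤ_17 but not a unit; v_17(x) = 1 > 0

ℤ_17 = {x ∈ ℚ_17 : v_17(x) ≥ 0} and ℤ_17^× = {x ∈ ℤ_17 : v_17(x) = 0}. Here v_17(136/7) = v_17(num) − v_17(den) = 1; compare against these criteria.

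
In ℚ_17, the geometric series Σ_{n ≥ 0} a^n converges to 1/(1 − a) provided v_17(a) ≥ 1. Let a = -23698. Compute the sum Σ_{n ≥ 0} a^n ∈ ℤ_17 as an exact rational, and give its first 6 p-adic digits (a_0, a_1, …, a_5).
Σ a^n = 1/(1 − a) = 1/23699;  first 6 digits = (1, 0, 3, 12, 8, 4)

v_17(a) = 2 ≥ 1, so the series converges in ℤ_17 to 1/(1 − a) = 1/(1 − (-23698)) = 1/23699. Expand this rational in ℤ_17: compute digits iteratively via d_i = x_i mod 17, x_{i+1} = (x_i − d_i)/17. The first 6 digits are (1, 0, 3, 12, 8, 4).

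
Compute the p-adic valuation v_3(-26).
v_3(-26) = 0

v_3(n) is the largest exponent k such that 3^k divides n. Factor out: -26 = -3^0 · 26. (Sign doesn't affect v_p.) So v_3(-26) = 0.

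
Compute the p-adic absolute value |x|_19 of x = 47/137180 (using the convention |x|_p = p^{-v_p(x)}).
|47/137180|_19 = 6859

Step 1 — compute v_19(x) by factoring powers of 19 out of the numerator and denominator: v_19(47/137180) = -3. Step 2 — apply |x|_p = p^{-v_p(x)} = 19^{3} = 6859.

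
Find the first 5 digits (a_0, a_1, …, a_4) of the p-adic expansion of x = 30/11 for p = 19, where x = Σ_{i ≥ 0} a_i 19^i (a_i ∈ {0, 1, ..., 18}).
(a_0, …, a_4) = (1, 7, 10, 15, 13)

v_19(30/11) = 0 (numerator and denominator both coprime to 19), so x ∈ ℤ_19^×. Compute digits iteratively via a_i = x_i mod 19, x_{i+1} = (x_i − a_i)/19, with x_0 = x:
  x_0 = 30/11;  a_0 = 1;  x_1 = (x_0 − 1)/19 = 1/11
  x_1 = 1/11;  a_1 = 7;  x_2 = (x_1 − 7)/19 = -4/11
  x_2 = -4/11;  a_2 = 10;  x_3 = (x_2 − 10)/19 = -6/11
  x_3 = -6/11;  a_3 = 15;  x_4 = (x_3 − 15)/19 = -9/11
  x_4 = -9/11;  a_4 = 13;  x_5 = (x_4 − 13)/19 = -8/11
Digits: (1, 7, 10, 15, 13).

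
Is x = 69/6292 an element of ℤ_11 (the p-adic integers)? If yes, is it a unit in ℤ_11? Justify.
x ∉ ℤ_11 (v_11(x) = -2 < 0)

ℤ_11 = {x ∈ ℚ_11 : v_11(x) ≥ 0} and ℤ_11^× = {x ∈ ℤ_11 : v_11(x) = 0}. Here v_11(69/6292) = v_11(num) − v_11(den) = -2; compare against these criteria.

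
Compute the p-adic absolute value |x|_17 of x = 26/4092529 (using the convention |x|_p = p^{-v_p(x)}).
|26/4092529|_17 = 83521

Step 1 — compute v_17(x) by factoring powers of 17 out of the numerator and denominator: v_17(26/4092529) = -4. Step 2 — apply |x|_p = p^{-v_p(x)} = 17^{4} = 83521.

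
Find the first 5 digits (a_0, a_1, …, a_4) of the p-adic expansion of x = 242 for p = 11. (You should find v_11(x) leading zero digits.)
(a_0, …, a_4) = (0, 0, 2, 0, 0)

v_11(242) = 2, so a_0 = ... = a_1 = 0. Factor out: x = 11^2 · u with u = 2 a unit in ℤ_11. Expand u iteratively via a_{v+i} = u_i mod 11, u_{i+1} = (u_i − a_{v+i})/11:
  u_0 = 2;  a_2 = 2;  u_1 = (u_0 − 2)/11 = 0
  u_1 = 0;  a_3 = 0;  u_2 = (u_1 − 0)/11 = 0
  u_2 = 0;  a_4 = 0;  u_3 = (u_2 − 0)/11 = 0
Digits: (0, 0, 2, 0, 0).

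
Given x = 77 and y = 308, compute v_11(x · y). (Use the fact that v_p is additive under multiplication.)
v_11(23716) = 2

v_p(x) = 1 (factor: 77 = 11^1 · 7); v_p(y) = 1 (factor: 308 = 11^1 · 28). Additivity: v_p(xy) = v_p(x) + v_p(y) = 1 + 1 = 2. (Direct check: xy = 23716 = 11^2 · (196).)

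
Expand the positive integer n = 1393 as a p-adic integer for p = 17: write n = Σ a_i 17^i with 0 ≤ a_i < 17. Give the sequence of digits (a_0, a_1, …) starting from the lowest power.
(a_0, a_1, …) = (16, 13, 4)

Repeated division by 17 gives the digits low-to-high: 1393 = 16 + 13·17^1 + 4·17^2. Digit sequence: (16, 13, 4).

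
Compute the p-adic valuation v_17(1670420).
v_17(1670420) = 4

v_17(n) is the largest exponent k such that 17^k divides n. Factor out: 1670420 = 17^4 · 20. (Sign doesn't affect v_p.) So v_17(1670420) = 4.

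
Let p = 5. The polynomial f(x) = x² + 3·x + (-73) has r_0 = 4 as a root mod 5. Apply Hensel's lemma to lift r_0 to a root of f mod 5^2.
r_1 = 24 (mod 25)

Hensel: r_{i+1} = r_i − f(r_i)·(f′(r_i))^{-1} mod 5^{i+2}, f′(x) = 2x + 3. Iterate:
  r_0 = 4 (mod 5)
  r_1 = 24 (mod 25)
Final: r = 24 satisfies f(r) ≡ 0 mod 5^2.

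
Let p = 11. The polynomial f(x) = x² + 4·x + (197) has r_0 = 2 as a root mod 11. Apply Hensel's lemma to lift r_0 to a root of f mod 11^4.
r_3 = 6283 (mod 14641)

Hensel: r_{i+1} = r_i − f(r_i)·(f′(r_i))^{-1} mod 11^{i+2}, f′(x) = 2x + 4. Iterate:
  r_0 = 2 (mod 11)
  r_1 = 112 (mod 121)
  r_2 = 959 (mod 1331)
  r_3 = 6283 (mod 14641)
Final: r = 6283 satisfies f(r) ≡ 0 mod 11^4.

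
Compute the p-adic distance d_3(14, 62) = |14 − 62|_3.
d_3(14, 62) = 1/3

Step 1 — x − y = 14 − 62 = -48. Step 2 — v_3(-48) = 1 (factor: -48 = −(3^1 · 16); the sign does not affect v_p). Step 3 — |x − y|_3 = 3^{-1} = 1/3.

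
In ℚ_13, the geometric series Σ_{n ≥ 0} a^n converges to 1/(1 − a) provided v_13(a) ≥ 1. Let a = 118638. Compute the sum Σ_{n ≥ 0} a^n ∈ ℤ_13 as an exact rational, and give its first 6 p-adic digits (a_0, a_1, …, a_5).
Σ a^n = 1/(1 − a) = -1/118637;  first 6 digits = (1, 0, 0, 2, 4, 0)

v_13(a) = 3 ≥ 1, so the series converges in ℤ_13 to 1/(1 − a) = 1/(1 − 118638) = -1/118637. Expand this rational in ℤ_13: compute digits iteratively via d_i = x_i mod 13, x_{i+1} = (x_i − d_i)/13. The first 6 digits are (1, 0, 0, 2, 4, 0).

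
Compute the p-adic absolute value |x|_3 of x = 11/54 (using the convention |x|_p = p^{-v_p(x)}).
|11/54|_3 = 27

Step 1 — compute v_3(x) by factoring powers of 3 out of the numerator and denominator: v_3(11/54) = -3. Step 2 — apply |x|_p = p^{-v_p(x)} = 3^{3} = 27.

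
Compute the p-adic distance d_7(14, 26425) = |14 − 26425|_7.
d_7(14, 26425) = 1/2401

Step 1 — x − y = 14 − 26425 = -26411. Step 2 — v_7(-26411) = 4 (factor: -26411 = −(7^4 · 11); the sign does not affect v_p). Step 3 — |x − y|_7 = 7^{-4} = 1/2401.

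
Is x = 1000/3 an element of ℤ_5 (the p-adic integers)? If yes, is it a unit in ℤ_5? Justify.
x ∈ ℤ_5 but not a unit; v_5(x) = 3 > 0

ℤ_5 = {x ∈ ℚ_5 : v_5(x) ≥ 0} and ℤ_5^× = {x ∈ ℤ_5 : v_5(x) = 0}. Here v_5(1000/3) = v_5(num) − v_5(den) = 3; compare against these criteria.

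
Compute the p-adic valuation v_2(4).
v_2(4) = 2

v_2(n) is the largest exponent k such that 2^k divides n. Factor out: 4 = 2^2 · 1. (Sign doesn't affect v_p.) So v_2(4) = 2.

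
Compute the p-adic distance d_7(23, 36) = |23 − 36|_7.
d_7(23, 36) = 1

Step 1 — x − y = 23 − 36 = -13. Step 2 — v_7(-13) = 0 (factor: -13 = −(7^0 · 13); the sign does not affect v_p). Step 3 — |x − y|_7 = 7^{0} = 1.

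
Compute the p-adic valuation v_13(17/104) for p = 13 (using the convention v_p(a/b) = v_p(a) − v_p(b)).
v_13(17/104) = -1

Factor powers of 13 from the numerator and denominator of the reduced fraction: 17 = 13^0 · 17 and 104 = 13^1 · 8. Apply v_p(a/b) = v_p(a) − v_p(b): v_13(17/104) = 0 − 1 = -1.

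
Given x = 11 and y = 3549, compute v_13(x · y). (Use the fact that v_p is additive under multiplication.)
v_13(39039) = 2

v_p(x) = 0 (factor: 11 = 13^0 · 11); v_p(y) = 2 (factor: 3549 = 13^2 · 21). Additivity: v_p(xy) = v_p(x) + v_p(y) = 0 + 2 = 2. (Direct check: xy = 39039 = 13^2 · (231).)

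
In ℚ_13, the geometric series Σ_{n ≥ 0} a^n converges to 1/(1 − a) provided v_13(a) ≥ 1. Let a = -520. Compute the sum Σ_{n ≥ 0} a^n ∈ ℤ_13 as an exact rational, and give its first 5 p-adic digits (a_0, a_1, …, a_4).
Σ a^n = 1/(1 − a) = 1/521;  first 5 digits = (1, 12, 10, 4, 1)

v_13(a) = 1 ≥ 1, so the series converges in ℤ_13 to 1/(1 − a) = 1/(1 − (-520)) = 1/521. Expand this rational in ℤ_13: compute digits iteratively via d_i = x_i mod 13, x_{i+1} = (x_i − d_i)/13. The first 5 digits are (1, 12, 10, 4, 1).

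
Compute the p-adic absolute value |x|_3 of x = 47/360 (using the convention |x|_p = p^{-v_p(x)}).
|47/360|_3 = 9

Step 1 — compute v_3(x) by factoring powers of 3 out of the numerator and denominator: v_3(47/360) = -2. Step 2 — apply |x|_p = p^{-v_p(x)} = 3^{2} = 9.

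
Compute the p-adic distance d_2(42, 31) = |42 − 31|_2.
d_2(42, 31) = 1

Step 1 — x − y = 42 − 31 = 11. Step 2 — v_2(11) = 0 (factor: 11 = (2^0 · 11); the sign does not affect v_p). Step 3 — |x − y|_2 = 2^{0} = 1.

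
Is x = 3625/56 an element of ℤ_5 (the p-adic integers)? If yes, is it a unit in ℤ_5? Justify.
x ∈ ℤ_5 but not a unit; v_5(x) = 3 > 0

ℤ_5 = {x ∈ ℚ_5 : v_5(x) ≥ 0} and ℤ_5^× = {x ∈ ℤ_5 : v_5(x) = 0}. Here v_5(3625/56) = v_5(num) − v_5(den) = 3; compare against these criteria.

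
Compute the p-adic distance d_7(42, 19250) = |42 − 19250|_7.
d_7(42, 19250) = 1/2401

Step 1 — x − y = 42 − 19250 = -19208. Step 2 — v_7(-19208) = 4 (factor: -19208 = −(7^4 · 8); the sign does not affect v_p). Step 3 — |x − y|_7 = 7^{-4} = 1/2401.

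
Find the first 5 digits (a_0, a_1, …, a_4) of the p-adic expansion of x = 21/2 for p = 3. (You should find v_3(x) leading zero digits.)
(a_0, …, a_4) = (0, 2, 2, 1, 1)

v_3(21/2) = 1, so a_0 = ... = a_0 = 0. Factor out: x = 3^1 · u with u = 7/2 a unit in ℤ_3. Expand u iteratively via a_{v+i} = u_i mod 3, u_{i+1} = (u_i − a_{v+i})/3:
  u_0 = 7/2;  a_1 = 2;  u_1 = (u_0 − 2)/3 = 1/2
  u_1 = 1/2;  a_2 = 2;  u_2 = (u_1 − 2)/3 = -1/2
  u_2 = -1/2;  a_3 = 1;  u_3 = (u_2 − 1)/3 = -1/2
  u_3 = -1/2;  a_4 = 1;  u_4 = (u_3 − 1)/3 = -1/2
Digits: (0, 2, 2, 1, 1).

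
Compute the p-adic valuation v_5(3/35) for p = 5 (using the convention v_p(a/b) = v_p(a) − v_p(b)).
v_5(3/35) = -1

Factor powers of 5 from the numerator and denominator of the reduced fraction: 3 = 5^0 · 3 and 35 = 5^1 · 7. Apply v_p(a/b) = v_p(a) − v_p(b): v_5(3/35) = 0 − 1 = -1.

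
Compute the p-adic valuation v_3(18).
v_3(18) = 2

v_3(n) is the largest exponent k such that 3^k divides n. Factor out: 18 = 3^2 · 2. (Sign doesn't affect v_p.) So v_3(18) = 2.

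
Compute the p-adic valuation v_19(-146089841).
v_19(-146089841) = 5

v_19(n) is the largest exponent k such that 19^k divides n. Factor out: -146089841 = -19^5 · 59. (Sign doesn't affect v_p.) So v_19(-146089841) = 5.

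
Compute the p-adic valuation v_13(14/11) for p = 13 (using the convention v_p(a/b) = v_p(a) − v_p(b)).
v_13(14/11) = 0

Factor powers of 13 from the numerator and denominator of the reduced fraction: 14 = 13^0 · 14 and 11 = 13^0 · 11. Apply v_p(a/b) = v_p(a) − v_p(b): v_13(14/11) = 0 − 0 = 0.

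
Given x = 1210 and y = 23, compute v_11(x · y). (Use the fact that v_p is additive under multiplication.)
v_11(27830) = 2

v_p(x) = 2 (factor: 1210 = 11^2 · 10); v_p(y) = 0 (factor: 23 = 11^0 · 23). Additivity: v_p(xy) = v_p(x) + v_p(y) = 2 + 0 = 2. (Direct check: xy = 27830 = 11^2 · (230).)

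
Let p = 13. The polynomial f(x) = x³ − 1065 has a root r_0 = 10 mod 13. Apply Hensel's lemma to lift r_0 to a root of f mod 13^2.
r_1 = 75 (mod 169)

Hensel: r_{i+1} = r_i − f(r_i)/f′(r_i) mod 13^{i+2}, where f′(x) = 3x². Iterate:
  r_0 = 10 (mod 13)
  r_1 = 75 (mod 169)
Final: r = 75 with f(r) ≡ 0 mod 13^2.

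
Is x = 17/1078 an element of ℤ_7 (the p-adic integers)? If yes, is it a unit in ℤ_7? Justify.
x ∉ ℤ_7 (v_7(x) = -2 < 0)

ℤ_7 = {x ∈ ℚ_7 : v_7(x) ≥ 0} and ℤ_7^× = {x ∈ ℤ_7 : v_7(x) = 0}. Here v_7(17/1078) = v_7(num) − v_7(den) = -2; compare against these criteria.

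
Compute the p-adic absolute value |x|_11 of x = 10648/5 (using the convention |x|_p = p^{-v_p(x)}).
|10648/5|_11 = 1/1331

Step 1 — compute v_11(x) by factoring powers of 11 out of the numerator and denominator: v_11(10648/5) = 3. Step 2 — apply |x|_p = p^{-v_p(x)} = 11^{-3} = 1/1331.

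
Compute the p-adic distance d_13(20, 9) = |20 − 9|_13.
d_13(20, 9) = 1

Step 1 — x − y = 20 − 9 = 11. Step 2 — v_13(11) = 0 (factor: 11 = (13^0 · 11); the sign does not affect v_p). Step 3 — |x − y|_13 = 13^{0} = 1.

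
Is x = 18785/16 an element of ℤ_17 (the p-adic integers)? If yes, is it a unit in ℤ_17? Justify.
x ∈ ℤ_17 but not a unit; v_17(x) = 2 > 0

ℤ_17 = {x ∈ ℚ_17 : v_17(x) ≥ 0} and ℤ_17^× = {x ∈ ℤ_17 : v_17(x) = 0}. Here v_17(18785/16) = v_17(num) − v_17(den) = 2; compare against these criteria.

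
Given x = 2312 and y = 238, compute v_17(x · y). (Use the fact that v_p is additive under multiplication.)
v_17(550256) = 3

v_p(x) = 2 (factor: 2312 = 17^2 · 8); v_p(y) = 1 (factor: 238 = 17^1 · 14). Additivity: v_p(xy) = v_p(x) + v_p(y) = 2 + 1 = 3. (Direct check: xy = 550256 = 17^3 · (112).)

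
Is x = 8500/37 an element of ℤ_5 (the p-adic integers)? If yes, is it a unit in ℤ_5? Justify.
x ∈ ℤ_5 but not a unit; v_5(x) = 3 > 0

ℤ_5 = {x ∈ ℚ_5 : v_5(x) ≥ 0} and ℤ_5^× = {x ∈ ℤ_5 : v_5(x) = 0}. Here v_5(8500/37) = v_5(num) − v_5(den) = 3; compare against these criteria.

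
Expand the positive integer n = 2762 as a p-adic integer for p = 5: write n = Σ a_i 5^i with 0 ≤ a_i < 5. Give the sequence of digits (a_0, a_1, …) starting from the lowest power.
(a_0, a_1, …) = (2, 2, 0, 2, 4)

Repeated division by 5 gives the digits low-to-high: 2762 = 2 + 2·5^1 + 2·5^3 + 4·5^4. Digit sequence: (2, 2, 0, 2, 4).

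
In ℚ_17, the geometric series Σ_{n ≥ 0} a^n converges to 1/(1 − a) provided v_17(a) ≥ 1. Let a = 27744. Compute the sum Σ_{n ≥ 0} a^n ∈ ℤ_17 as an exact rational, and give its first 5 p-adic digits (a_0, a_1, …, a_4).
Σ a^n = 1/(1 − a) = -1/27743;  first 5 digits = (1, 0, 11, 5, 2)

v_17(a) = 2 ≥ 1, so the series converges in ℤ_17 to 1/(1 − a) = 1/(1 − 27744) = -1/27743. Expand this rational in ℤ_17: compute digits iteratively via d_i = x_i mod 17, x_{i+1} = (x_i − d_i)/17. The first 5 digits are (1, 0, 11, 5, 2).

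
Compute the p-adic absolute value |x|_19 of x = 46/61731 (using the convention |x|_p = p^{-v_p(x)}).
|46/61731|_19 = 6859

Step 1 — compute v_19(x) by factoring powers of 19 out of the numerator and denominator: v_19(46/61731) = -3. Step 2 — apply |x|_p = p^{-v_p(x)} = 19^{3} = 6859.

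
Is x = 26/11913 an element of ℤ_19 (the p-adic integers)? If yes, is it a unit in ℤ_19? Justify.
x ∉ ℤ_19 (v_19(x) = -2 < 0)

ℤ_19 = {x ∈ ℚ_19 : v_19(x) ≥ 0} and ℤ_19^× = {x ∈ ℤ_19 : v_19(x) = 0}. Here v_19(26/11913) = v_19(num) − v_19(den) = -2; compare against these criteria.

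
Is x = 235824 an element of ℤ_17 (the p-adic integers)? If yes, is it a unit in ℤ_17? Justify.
x ∈ ℤ_17 but not a unit; v_17(x) = 3 > 0

ℤ_17 = {x ∈ ℚ_17 : v_17(x) ≥ 0} and ℤ_17^× = {x ∈ ℤ_17 : v_17(x) = 0}. Here v_17(235824) = v_17(num) − v_17(den) = 3; compare against these criteria.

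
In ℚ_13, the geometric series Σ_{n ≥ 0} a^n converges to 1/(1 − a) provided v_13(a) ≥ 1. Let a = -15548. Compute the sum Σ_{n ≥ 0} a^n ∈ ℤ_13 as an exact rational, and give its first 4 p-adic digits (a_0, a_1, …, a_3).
Σ a^n = 1/(1 − a) = 1/15549;  first 4 digits = (1, 0, 12, 5)

v_13(a) = 2 ≥ 1, so the series converges in ℤ_13 to 1/(1 − a) = 1/(1 − (-15548)) = 1/15549. Expand this rational in ℤ_13: compute digits iteratively via d_i = x_i mod 13, x_{i+1} = (x_i − d_i)/13. The first 4 digits are (1, 0, 12, 5).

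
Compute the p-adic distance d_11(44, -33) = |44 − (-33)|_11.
d_11(44, -33) = 1/11

Step 1 — x − y = 44 − (-33) = 77. Step 2 — v_11(77) = 1 (factor: 77 = (11^1 · 7); the sign does not affect v_p). Step 3 — |x − y|_11 = 11^{-1} = 1/11.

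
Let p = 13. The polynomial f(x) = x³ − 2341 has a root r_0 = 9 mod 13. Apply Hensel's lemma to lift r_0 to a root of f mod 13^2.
r_1 = 113 (mod 169)

Hensel: r_{i+1} = r_i − f(r_i)/f′(r_i) mod 13^{i+2}, where f′(x) = 3x². Iterate:
  r_0 = 9 (mod 13)
  r_1 = 113 (mod 169)
Final: r = 113 with f(r) ≡ 0 mod 13^2.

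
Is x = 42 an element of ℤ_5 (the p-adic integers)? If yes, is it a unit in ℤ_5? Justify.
x ∈ ℤ_5^× (unit); v_5(x) = 0

ℤ_5 = {x ∈ ℚ_5 : v_5(x) ≥ 0} and ℤ_5^× = {x ∈ ℤ_5 : v_5(x) = 0}. Here v_5(42) = v_5(num) − v_5(den) = 0; compare against these criteria.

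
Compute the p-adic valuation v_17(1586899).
v_17(1586899) = 4

v_17(n) is the largest exponent k such that 17^k divides n. Factor out: 1586899 = 17^4 · 19. (Sign doesn't affect v_p.) So v_17(1586899) = 4.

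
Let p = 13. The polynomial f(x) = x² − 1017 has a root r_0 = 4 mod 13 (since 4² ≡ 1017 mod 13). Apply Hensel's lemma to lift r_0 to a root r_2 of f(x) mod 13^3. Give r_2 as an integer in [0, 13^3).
r_2 = 1798 (mod 2197)

Hensel's recurrence: r_{i+1} = r_i − f(r_i)·(f′(r_i))^{-1} mod 13^{i+2}, with f′(x) = 2x. Iterate:
  r_0 = 4 (mod 13)
  r_1 = 108 (mod 169)
  r_2 = 1798 (mod 2197)
Final: r_2 = 1798, and one checks f(r_2) ≡ 0 mod 13^3.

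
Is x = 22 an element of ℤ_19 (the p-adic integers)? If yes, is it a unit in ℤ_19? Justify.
x ∈ ℤ_19^× (unit); v_19(x) = 0

ℤ_19 = {x ∈ ℚ_19 : v_19(x) ≥ 0} and ℤ_19^× = {x ∈ ℤ_19 : v_19(x) = 0}. Here v_19(22) = v_19(num) − v_19(den) = 0; compare against these criteria.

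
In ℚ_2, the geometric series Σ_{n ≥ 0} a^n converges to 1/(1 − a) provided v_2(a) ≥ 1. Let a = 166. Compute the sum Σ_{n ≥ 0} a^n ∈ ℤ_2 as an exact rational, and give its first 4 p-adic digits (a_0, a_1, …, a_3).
Σ a^n = 1/(1 − a) = -1/165;  first 4 digits = (1, 1, 0, 0)

v_2(a) = 1 ≥ 1, so the series converges in ℤ_2 to 1/(1 − a) = 1/(1 − 166) = -1/165. Expand this rational in ℤ_2: compute digits iteratively via d_i = x_i mod 2, x_{i+1} = (x_i − d_i)/2. The first 4 digits are (1, 1, 0, 0).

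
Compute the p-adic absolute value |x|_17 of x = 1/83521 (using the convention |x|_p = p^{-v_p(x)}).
|1/83521|_17 = 83521

Step 1 — compute v_17(x) by factoring powers of 17 out of the numerator and denominator: v_17(1/83521) = -4. Step 2 — apply |x|_p = p^{-v_p(x)} = 17^{4} = 83521.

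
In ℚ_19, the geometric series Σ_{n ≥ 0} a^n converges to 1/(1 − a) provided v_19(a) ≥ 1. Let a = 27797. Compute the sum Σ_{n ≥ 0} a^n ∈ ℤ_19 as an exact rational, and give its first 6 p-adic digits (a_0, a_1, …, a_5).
Σ a^n = 1/(1 − a) = -1/27796;  first 6 digits = (1, 0, 1, 4, 1, 8)

v_19(a) = 2 ≥ 1, so the series converges in ℤ_19 to 1/(1 − a) = 1/(1 − 27797) = -1/27796. Expand this rational in ℤ_19: compute digits iteratively via d_i = x_i mod 19, x_{i+1} = (x_i − d_i)/19. The first 6 digits are (1, 0, 1, 4, 1, 8).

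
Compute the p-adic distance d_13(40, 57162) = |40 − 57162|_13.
d_13(40, 57162) = 1/28561

Step 1 — x − y = 40 − 57162 = -57122. Step 2 — v_13(-57122) = 4 (factor: -57122 = −(13^4 · 2); the sign does not affect v_p). Step 3 — |x − y|_13 = 13^{-4} = 1/28561.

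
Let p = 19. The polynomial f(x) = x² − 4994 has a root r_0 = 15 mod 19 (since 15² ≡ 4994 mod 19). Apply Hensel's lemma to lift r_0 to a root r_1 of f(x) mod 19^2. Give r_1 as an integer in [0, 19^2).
r_1 = 186 (mod 361)

Hensel's recurrence: r_{i+1} = r_i − f(r_i)·(f′(r_i))^{-1} mod 19^{i+2}, with f′(x) = 2x. Iterate:
  r_0 = 15 (mod 19)
  r_1 = 186 (mod 361)
Final: r_1 = 186, and one checks f(r_1) ≡ 0 mod 19^2.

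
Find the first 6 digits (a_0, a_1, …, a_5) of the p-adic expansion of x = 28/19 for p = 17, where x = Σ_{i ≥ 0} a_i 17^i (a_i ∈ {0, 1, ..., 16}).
(a_0, …, a_5) = (14, 10, 11, 2, 7, 13)

v_17(28/19) = 0 (numerator and denominator both coprime to 17), so x ∈ ℤ_17^×. Compute digits iteratively via a_i = x_i mod 17, x_{i+1} = (x_i − a_i)/17, with x_0 = x:
  x_0 = 28/19;  a_0 = 14;  x_1 = (x_0 − 14)/17 = -14/19
  x_1 = -14/19;  a_1 = 10;  x_2 = (x_1 − 10)/17 = -12/19
  x_2 = -12/19;  a_2 = 11;  x_3 = (x_2 − 11)/17 = -13/19
  x_3 = -13/19;  a_3 = 2;  x_4 = (x_3 − 2)/17 = -3/19
  x_4 = -3/19;  a_4 = 7;  x_5 = (x_4 − 7)/17 = -8/19
  x_5 = -8/19;  a_5 = 13;  x_6 = (x_5 − 13)/17 = -15/19
Digits: (14, 10, 11, 2, 7, 13).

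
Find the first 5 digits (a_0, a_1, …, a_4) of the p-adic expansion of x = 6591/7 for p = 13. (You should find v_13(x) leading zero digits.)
(a_0, …, a_4) = (0, 0, 0, 6, 7)

v_13(6591/7) = 3, so a_0 = ... = a_2 = 0. Factor out: x = 13^3 · u with u = 3/7 a unit in ℤ_13. Expand u iteratively via a_{v+i} = u_i mod 13, u_{i+1} = (u_i − a_{v+i})/13:
  u_0 = 3/7;  a_3 = 6;  u_1 = (u_0 − 6)/13 = -3/7
  u_1 = -3/7;  a_4 = 7;  u_2 = (u_1 − 7)/13 = -4/7
Digits: (0, 0, 0, 6, 7).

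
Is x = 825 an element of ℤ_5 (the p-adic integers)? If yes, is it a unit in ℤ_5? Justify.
x ∈ ℤ_5 but not a unit; v_5(x) = 2 > 0

ℤ_5 = {x ∈ ℚ_5 : v_5(x) ≥ 0} and ℤ_5^× = {x ∈ ℤ_5 : v_5(x) = 0}. Here v_5(825) = v_5(num) − v_5(den) = 2; compare against these criteria.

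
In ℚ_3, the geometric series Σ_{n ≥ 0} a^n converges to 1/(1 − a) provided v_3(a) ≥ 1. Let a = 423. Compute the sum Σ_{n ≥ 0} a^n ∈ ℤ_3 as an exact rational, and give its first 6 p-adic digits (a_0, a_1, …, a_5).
Σ a^n = 1/(1 − a) = -1/422;  first 6 digits = (1, 0, 2, 0, 0, 0)

v_3(a) = 2 ≥ 1, so the series converges in ℤ_3 to 1/(1 − a) = 1/(1 − 423) = -1/422. Expand this rational in ℤ_3: compute digits iteratively via d_i = x_i mod 3, x_{i+1} = (x_i − d_i)/3. The first 6 digits are (1, 0, 2, 0, 0, 0).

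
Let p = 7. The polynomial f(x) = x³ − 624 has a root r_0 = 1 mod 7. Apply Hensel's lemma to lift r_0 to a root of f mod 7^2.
r_1 = 29 (mod 49)

Hensel: r_{i+1} = r_i − f(r_i)/f′(r_i) mod 7^{i+2}, where f′(x) = 3x². Iterate:
  r_0 = 1 (mod 7)
  r_1 = 29 (mod 49)
Final: r = 29 with f(r) ≡ 0 mod 7^2.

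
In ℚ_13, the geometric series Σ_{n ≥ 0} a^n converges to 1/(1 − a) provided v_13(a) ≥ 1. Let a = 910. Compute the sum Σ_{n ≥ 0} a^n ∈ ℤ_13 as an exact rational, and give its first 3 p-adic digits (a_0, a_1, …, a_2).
Σ a^n = 1/(1 − a) = -1/909;  first 3 digits = (1, 5, 4)

v_13(a) = 1 ≥ 1, so the series converges in ℤ_13 to 1/(1 − a) = 1/(1 − 910) = -1/909. Expand this rational in ℤ_13: compute digits iteratively via d_i = x_i mod 13, x_{i+1} = (x_i − d_i)/13. The first 3 digits are (1, 5, 4).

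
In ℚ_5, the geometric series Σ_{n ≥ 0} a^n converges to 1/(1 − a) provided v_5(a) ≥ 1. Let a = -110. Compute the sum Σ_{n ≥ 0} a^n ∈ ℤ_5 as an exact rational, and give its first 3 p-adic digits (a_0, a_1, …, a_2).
Σ a^n = 1/(1 − a) = 1/111;  first 3 digits = (1, 3, 4)

v_5(a) = 1 ≥ 1, so the series converges in ℤ_5 to 1/(1 − a) = 1/(1 − (-110)) = 1/111. Expand this rational in ℤ_5: compute digits iteratively via d_i = x_i mod 5, x_{i+1} = (x_i − d_i)/5. The first 3 digits are (1, 3, 4).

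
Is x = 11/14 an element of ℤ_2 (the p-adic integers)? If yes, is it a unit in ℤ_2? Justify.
x ∉ ℤ_2 (v_2(x) = -1 < 0)

ℤ_2 = {x ∈ ℚ_2 : v_2(x) ≥ 0} and ℤ_2^× = {x ∈ ℤ_2 : v_2(x) = 0}. Here v_2(11/14) = v_2(num) − v_2(den) = -1; compare against these criteria.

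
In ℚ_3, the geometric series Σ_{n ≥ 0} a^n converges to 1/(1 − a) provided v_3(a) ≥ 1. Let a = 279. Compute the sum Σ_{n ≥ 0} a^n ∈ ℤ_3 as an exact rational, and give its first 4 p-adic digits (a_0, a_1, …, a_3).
Σ a^n = 1/(1 − a) = -1/278;  first 4 digits = (1, 0, 1, 1)

v_3(a) = 2 ≥ 1, so the series converges in ℤ_3 to 1/(1 − a) = 1/(1 − 279) = -1/278. Expand this rational in ℤ_3: compute digits iteratively via d_i = x_i mod 3, x_{i+1} = (x_i − d_i)/3. The first 4 digits are (1, 0, 1, 1).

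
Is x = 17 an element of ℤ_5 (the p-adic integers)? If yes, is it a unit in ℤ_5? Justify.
x ∈ ℤ_5^× (unit); v_5(x) = 0

ℤ_5 = {x ∈ ℚ_5 : v_5(x) ≥ 0} and ℤ_5^× = {x ∈ ℤ_5 : v_5(x) = 0}. Here v_5(17) = v_5(num) − v_5(den) = 0; compare against these criteria.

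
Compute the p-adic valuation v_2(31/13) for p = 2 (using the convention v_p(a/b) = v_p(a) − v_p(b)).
v_2(31/13) = 0

Factor powers of 2 from the numerator and denominator of the reduced fraction: 31 = 2^0 · 31 and 13 = 2^0 · 13. Apply v_p(a/b) = v_p(a) − v_p(b): v_2(31/13) = 0 − 0 = 0.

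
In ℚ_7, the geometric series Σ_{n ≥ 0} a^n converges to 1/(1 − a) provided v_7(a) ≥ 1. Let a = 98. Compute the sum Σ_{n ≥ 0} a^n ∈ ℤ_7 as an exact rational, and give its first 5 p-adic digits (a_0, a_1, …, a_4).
Σ a^n = 1/(1 − a) = -1/97;  first 5 digits = (1, 0, 2, 0, 4)

v_7(a) = 2 ≥ 1, so the series converges in ℤ_7 to 1/(1 − a) = 1/(1 − 98) = -1/97. Expand this rational in ℤ_7: compute digits iteratively via d_i = x_i mod 7, x_{i+1} = (x_i − d_i)/7. The first 5 digits are (1, 0, 2, 0, 4).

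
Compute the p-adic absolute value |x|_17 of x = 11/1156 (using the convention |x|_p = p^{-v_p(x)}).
|11/1156|_17 = 289

Step 1 — compute v_17(x) by factoring powers of 17 out of the numerator and denominator: v_17(11/1156) = -2. Step 2 — apply |x|_p = p^{-v_p(x)} = 17^{2} = 289.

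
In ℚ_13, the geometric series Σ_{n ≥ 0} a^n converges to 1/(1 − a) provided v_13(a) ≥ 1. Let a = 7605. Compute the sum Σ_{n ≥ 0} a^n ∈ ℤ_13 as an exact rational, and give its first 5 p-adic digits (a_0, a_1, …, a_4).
Σ a^n = 1/(1 − a) = -1/7604;  first 5 digits = (1, 0, 6, 3, 10)

v_13(a) = 2 ≥ 1, so the series converges in ℤ_13 to 1/(1 − a) = 1/(1 − 7605) = -1/7604. Expand this rational in ℤ_13: compute digits iteratively via d_i = x_i mod 13, x_{i+1} = (x_i − d_i)/13. The first 5 digits are (1, 0, 6, 3, 10).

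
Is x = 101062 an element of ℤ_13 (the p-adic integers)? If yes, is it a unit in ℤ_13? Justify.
x ∈ ℤ_13 but not a unit; v_13(x) = 3 > 0

ℤ_13 = {x ∈ ℚ_13 : v_13(x) ≥ 0} and ℤ_13^× = {x ∈ ℤ_13 : v_13(x) = 0}. Here v_13(101062) = v_13(num) − v_13(den) = 3; compare against these criteria.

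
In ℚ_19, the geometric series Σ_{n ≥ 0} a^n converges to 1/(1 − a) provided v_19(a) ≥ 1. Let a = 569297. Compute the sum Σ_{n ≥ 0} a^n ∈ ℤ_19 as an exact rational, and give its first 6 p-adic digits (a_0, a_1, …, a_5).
Σ a^n = 1/(1 − a) = -1/569296;  first 6 digits = (1, 0, 0, 7, 4, 0)

v_19(a) = 3 ≥ 1, so the series converges in ℤ_19 to 1/(1 − a) = 1/(1 − 569297) = -1/569296. Expand this rational in ℤ_19: compute digits iteratively via d_i = x_i mod 19, x_{i+1} = (x_i − d_i)/19. The first 6 digits are (1, 0, 0, 7, 4, 0).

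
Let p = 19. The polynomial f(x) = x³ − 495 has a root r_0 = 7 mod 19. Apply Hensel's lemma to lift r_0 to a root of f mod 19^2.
r_1 = 121 (mod 361)

Hensel: r_{i+1} = r_i − f(r_i)/f′(r_i) mod 19^{i+2}, where f′(x) = 3x². Iterate:
  r_0 = 7 (mod 19)
  r_1 = 121 (mod 361)
Final: r = 121 with f(r) ≡ 0 mod 19^2.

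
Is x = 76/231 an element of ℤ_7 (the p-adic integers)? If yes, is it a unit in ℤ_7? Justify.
x ∉ ℤ_7 (v_7(x) = -1 < 0)

ℤ_7 = {x ∈ ℚ_7 : v_7(x) ≥ 0} and ℤ_7^× = {x ∈ ℤ_7 : v_7(x) = 0}. Here v_7(76/231) = v_7(num) − v_7(den) = -1; compare against these criteria.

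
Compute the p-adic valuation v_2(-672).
v_2(-672) = 5

v_2(n) is the largest exponent k such that 2^k divides n. Factor out: -672 = -2^5 · 21. (Sign doesn't affect v_p.) So v_2(-672) = 5.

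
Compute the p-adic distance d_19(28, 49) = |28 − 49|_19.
d_19(28, 49) = 1

Step 1 — x − y = 28 − 49 = -21. Step 2 — v_19(-21) = 0 (factor: -21 = −(19^0 · 21); the sign does not affect v_p). Step 3 — |x − y|_19 = 19^{0} = 1.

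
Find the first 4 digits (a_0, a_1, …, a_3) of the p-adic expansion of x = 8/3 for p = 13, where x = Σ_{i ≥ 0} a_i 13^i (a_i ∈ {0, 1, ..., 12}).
(a_0, …, a_3) = (7, 4, 4, 4)

v_13(8/3) = 0 (numerator and denominator both coprime to 13), so x ∈ ℤ_13^×. Compute digits iteratively via a_i = x_i mod 13, x_{i+1} = (x_i − a_i)/13, with x_0 = x:
  x_0 = 8/3;  a_0 = 7;  x_1 = (x_0 − 7)/13 = -1/3
  x_1 = -1/3;  a_1 = 4;  x_2 = (x_1 − 4)/13 = -1/3
  x_2 = -1/3;  a_2 = 4;  x_3 = (x_2 − 4)/13 = -1/3
  x_3 = -1/3;  a_3 = 4;  x_4 = (x_3 − 4)/13 = -1/3
Digits: (7, 4, 4, 4).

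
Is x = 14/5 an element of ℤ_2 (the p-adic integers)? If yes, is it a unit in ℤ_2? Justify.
x ∈ ℤ_2 but not a unit; v_2(x) = 1 > 0

ℤ_2 = {x ∈ ℚ_2 : v_2(x) ≥ 0} and ℤ_2^× = {x ∈ ℤ_2 : v_2(x) = 0}. Here v_2(14/5) = v_2(num) − v_2(den) = 1; compare against these criteria.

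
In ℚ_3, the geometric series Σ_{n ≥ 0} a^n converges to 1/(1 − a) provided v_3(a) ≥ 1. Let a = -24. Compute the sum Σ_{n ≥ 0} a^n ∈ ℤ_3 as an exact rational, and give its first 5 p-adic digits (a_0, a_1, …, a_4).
Σ a^n = 1/(1 − a) = 1/25;  first 5 digits = (1, 1, 1, 0, 2)

v_3(a) = 1 ≥ 1, so the series converges in ℤ_3 to 1/(1 − a) = 1/(1 − (-24)) = 1/25. Expand this rational in ℤ_3: compute digits iteratively via d_i = x_i mod 3, x_{i+1} = (x_i − d_i)/3. The first 5 digits are (1, 1, 1, 0, 2).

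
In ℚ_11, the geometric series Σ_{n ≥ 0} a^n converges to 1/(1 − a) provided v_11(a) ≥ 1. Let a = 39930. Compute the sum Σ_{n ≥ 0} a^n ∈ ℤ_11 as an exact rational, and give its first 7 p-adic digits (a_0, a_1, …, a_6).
Σ a^n = 1/(1 − a) = -1/39929;  first 7 digits = (1, 0, 0, 8, 2, 0, 9)

v_11(a) = 3 ≥ 1, so the series converges in ℤ_11 to 1/(1 − a) = 1/(1 − 39930) = -1/39929. Expand this rational in ℤ_11: compute digits iteratively via d_i = x_i mod 11, x_{i+1} = (x_i − d_i)/11. The first 7 digits are (1, 0, 0, 8, 2, 0, 9).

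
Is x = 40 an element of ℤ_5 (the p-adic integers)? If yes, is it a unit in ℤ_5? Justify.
x ∈ ℤ_5 but not a unit; v_5(x) = 1 > 0

ℤ_5 = {x ∈ ℚ_5 : v_5(x) ≥ 0} and ℤ_5^× = {x ∈ ℤ_5 : v_5(x) = 0}. Here v_5(40) = v_5(num) − v_5(den) = 1; compare against these criteria.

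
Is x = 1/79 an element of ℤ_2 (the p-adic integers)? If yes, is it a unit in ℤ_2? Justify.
x ∈ ℤ_2^× (unit); v_2(x) = 0

ℤ_2 = {x ∈ ℚ_2 : v_2(x) ≥ 0} and ℤ_2^× = {x ∈ ℤ_2 : v_2(x) = 0}. Here v_2(1/79) = v_2(num) − v_2(den) = 0; compare against these criteria.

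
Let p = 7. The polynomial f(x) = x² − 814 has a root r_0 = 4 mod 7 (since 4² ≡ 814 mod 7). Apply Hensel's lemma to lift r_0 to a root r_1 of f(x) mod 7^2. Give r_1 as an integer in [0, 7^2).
r_1 = 18 (mod 49)

Hensel's recurrence: r_{i+1} = r_i − f(r_i)·(f′(r_i))^{-1} mod 7^{i+2}, with f′(x) = 2x. Iterate:
  r_0 = 4 (mod 7)
  r_1 = 18 (mod 49)
Final: r_1 = 18, and one checks f(r_1) ≡ 0 mod 7^2.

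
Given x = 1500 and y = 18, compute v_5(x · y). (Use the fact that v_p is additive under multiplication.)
v_5(27000) = 3

v_p(x) = 3 (factor: 1500 = 5^3 · 12); v_p(y) = 0 (factor: 18 = 5^0 · 18). Additivity: v_p(xy) = v_p(x) + v_p(y) = 3 + 0 = 3. (Direct check: xy = 27000 = 5^3 · (216).)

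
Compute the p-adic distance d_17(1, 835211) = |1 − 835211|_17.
d_17(1, 835211) = 1/83521

Step 1 — x − y = 1 − 835211 = -835210. Step 2 — v_17(-835210) = 4 (factor: -835210 = −(17^4 · 10); the sign does not affect v_p). Step 3 — |x − y|_17 = 17^{-4} = 1/83521.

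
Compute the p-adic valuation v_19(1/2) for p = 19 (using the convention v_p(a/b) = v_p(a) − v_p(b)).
v_19(1/2) = 0

Factor powers of 19 from the numerator and denominator of the reduced fraction: 1 = 19^0 · 1 and 2 = 19^0 · 2. Apply v_p(a/b) = v_p(a) − v_p(b): v_19(1/2) = 0 − 0 = 0.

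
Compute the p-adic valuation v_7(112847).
v_7(112847) = 4

v_7(n) is the largest exponent k such that 7^k divides n. Factor out: 112847 = 7^4 · 47. (Sign doesn't affect v_p.) So v_7(112847) = 4.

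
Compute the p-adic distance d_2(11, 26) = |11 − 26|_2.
d_2(11, 26) = 1

Step 1 — x − y = 11 − 26 = -15. Step 2 — v_2(-15) = 0 (factor: -15 = −(2^0 · 15); the sign does not affect v_p). Step 3 — |x − y|_2 = 2^{0} = 1.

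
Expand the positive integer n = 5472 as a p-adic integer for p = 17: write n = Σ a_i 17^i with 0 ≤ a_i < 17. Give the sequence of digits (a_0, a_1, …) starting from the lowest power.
(a_0, a_1, …) = (15, 15, 1, 1)

Repeated division by 17 gives the digits low-to-high: 5472 = 15 + 15·17^1 + 1·17^2 + 1·17^3. Digit sequence: (15, 15, 1, 1).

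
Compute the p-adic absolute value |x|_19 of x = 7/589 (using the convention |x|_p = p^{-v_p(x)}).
|7/589|_19 = 19

Step 1 — compute v_19(x) by factoring powers of 19 out of the numerator and denominator: v_19(7/589) = -1. Step 2 — apply |x|_p = p^{-v_p(x)} = 19^{1} = 19.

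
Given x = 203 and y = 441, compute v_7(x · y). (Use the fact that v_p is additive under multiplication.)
v_7(89523) = 3

v_p(x) = 1 (factor: 203 = 7^1 · 29); v_p(y) = 2 (factor: 441 = 7^2 · 9). Additivity: v_p(xy) = v_p(x) + v_p(y) = 1 + 2 = 3. (Direct check: xy = 89523 = 7^3 · (261).)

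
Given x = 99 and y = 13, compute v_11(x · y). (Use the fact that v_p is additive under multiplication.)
v_11(1287) = 1

v_p(x) = 1 (factor: 99 = 11^1 · 9); v_p(y) = 0 (factor: 13 = 11^0 · 13). Additivity: v_p(xy) = v_p(x) + v_p(y) = 1 + 0 = 1. (Direct check: xy = 1287 = 11^1 · (117).)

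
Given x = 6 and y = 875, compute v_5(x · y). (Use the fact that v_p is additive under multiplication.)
v_5(5250) = 3

v_p(x) = 0 (factor: 6 = 5^0 · 6); v_p(y) = 3 (factor: 875 = 5^3 · 7). Additivity: v_p(xy) = v_p(x) + v_p(y) = 0 + 3 = 3. (Direct check: xy = 5250 = 5^3 · (42).)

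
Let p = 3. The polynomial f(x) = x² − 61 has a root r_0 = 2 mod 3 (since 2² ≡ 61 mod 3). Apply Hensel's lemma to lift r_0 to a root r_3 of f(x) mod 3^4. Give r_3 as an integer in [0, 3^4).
r_3 = 41 (mod 81)

Hensel's recurrence: r_{i+1} = r_i − f(r_i)·(f′(r_i))^{-1} mod 3^{i+2}, with f′(x) = 2x. Iterate:
  r_0 = 2 (mod 3)
  r_1 = 5 (mod 9)
  r_2 = 14 (mod 27)
  r_3 = 41 (mod 81)
Final: r_3 = 41, and one checks f(r_3) ≡ 0 mod 3^4.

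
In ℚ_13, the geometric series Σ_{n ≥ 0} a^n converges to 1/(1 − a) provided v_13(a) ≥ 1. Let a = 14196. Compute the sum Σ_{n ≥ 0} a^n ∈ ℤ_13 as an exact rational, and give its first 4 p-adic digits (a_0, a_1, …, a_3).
Σ a^n = 1/(1 − a) = -1/14195;  first 4 digits = (1, 0, 6, 6)

v_13(a) = 2 ≥ 1, so the series converges in ℤ_13 to 1/(1 − a) = 1/(1 − 14196) = -1/14195. Expand this rational in ℤ_13: compute digits iteratively via d_i = x_i mod 13, x_{i+1} = (x_i − d_i)/13. The first 4 digits are (1, 0, 6, 6).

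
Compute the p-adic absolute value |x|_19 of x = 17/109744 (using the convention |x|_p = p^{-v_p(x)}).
|17/109744|_19 = 6859

Step 1 — compute v_19(x) by factoring powers of 19 out of the numerator and denominator: v_19(17/109744) = -3. Step 2 — apply |x|_p = p^{-v_p(x)} = 19^{3} = 6859.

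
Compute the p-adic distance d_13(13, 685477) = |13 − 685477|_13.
d_13(13, 685477) = 1/28561

Step 1 — x − y = 13 − 685477 = -685464. Step 2 — v_13(-685464) = 4 (factor: -685464 = −(13^4 · 24); the sign does not affect v_p). Step 3 — |x − y|_13 = 13^{-4} = 1/28561.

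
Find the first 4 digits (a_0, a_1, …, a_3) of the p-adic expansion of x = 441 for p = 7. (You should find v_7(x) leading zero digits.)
(a_0, …, a_3) = (0, 0, 2, 1)

v_7(441) = 2, so a_0 = ... = a_1 = 0. Factor out: x = 7^2 · u with u = 9 a unit in ℤ_7. Expand u iteratively via a_{v+i} = u_i mod 7, u_{i+1} = (u_i − a_{v+i})/7:
  u_0 = 9;  a_2 = 2;  u_1 = (u_0 − 2)/7 = 1
  u_1 = 1;  a_3 = 1;  u_2 = (u_1 − 1)/7 = 0
Digits: (0, 0, 2, 1).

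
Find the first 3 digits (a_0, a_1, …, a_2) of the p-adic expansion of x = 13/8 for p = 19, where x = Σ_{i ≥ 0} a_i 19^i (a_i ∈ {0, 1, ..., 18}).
(a_0, …, a_2) = (4, 7, 2)

v_19(13/8) = 0 (numerator and denominator both coprime to 19), so x ∈ ℤ_19^×. Compute digits iteratively via a_i = x_i mod 19, x_{i+1} = (x_i − a_i)/19, with x_0 = x:
  x_0 = 13/8;  a_0 = 4;  x_1 = (x_0 − 4)/19 = -1/8
  x_1 = -1/8;  a_1 = 7;  x_2 = (x_1 − 7)/19 = -3/8
  x_2 = -3/8;  a_2 = 2;  x_3 = (x_2 − 2)/19 = -1/8
Digits: (4, 7, 2).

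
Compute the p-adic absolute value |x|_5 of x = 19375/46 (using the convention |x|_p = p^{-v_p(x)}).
|19375/46|_5 = 1/625

Step 1 — compute v_5(x) by factoring powers of 5 out of the numerator and denominator: v_5(19375/46) = 4. Step 2 — apply |x|_p = p^{-v_p(x)} = 5^{-4} = 1/625.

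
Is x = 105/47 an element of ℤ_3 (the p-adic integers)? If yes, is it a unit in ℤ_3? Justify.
x ∈ ℤ_3 but not a unit; v_3(x) = 1 > 0

ℤ_3 = {x ∈ ℚ_3 : v_3(x) ≥ 0} and ℤ_3^× = {x ∈ ℤ_3 : v_3(x) = 0}. Here v_3(105/47) = v_3(num) − v_3(den) = 1; compare against these criteria.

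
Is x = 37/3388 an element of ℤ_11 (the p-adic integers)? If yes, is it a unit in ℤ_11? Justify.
x ∉ ℤ_11 (v_11(x) = -2 < 0)

ℤ_11 = {x ∈ ℚ_11 : v_11(x) ≥ 0} and ℤ_11^× = {x ∈ ℤ_11 : v_11(x) = 0}. Here v_11(37/3388) = v_11(num) − v_11(den) = -2; compare against these criteria.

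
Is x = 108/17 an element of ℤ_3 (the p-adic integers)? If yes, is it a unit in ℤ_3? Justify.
x ∈ ℤ_3 but not a unit; v_3(x) = 3 > 0

ℤ_3 = {x ∈ ℚ_3 : v_3(x) ≥ 0} and ℤ_3^× = {x ∈ ℤ_3 : v_3(x) = 0}. Here v_3(108/17) = v_3(num) − v_3(den) = 3; compare against these criteria.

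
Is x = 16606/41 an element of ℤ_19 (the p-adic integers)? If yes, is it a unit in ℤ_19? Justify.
x ∈ ℤ_19 but not a unit; v_19(x) = 2 > 0

ℤ_19 = {x ∈ ℚ_19 : v_19(x) ≥ 0} and ℤ_19^× = {x ∈ ℤ_19 : v_19(x) = 0}. Here v_19(16606/41) = v_19(num) − v_19(den) = 2; compare against these criteria.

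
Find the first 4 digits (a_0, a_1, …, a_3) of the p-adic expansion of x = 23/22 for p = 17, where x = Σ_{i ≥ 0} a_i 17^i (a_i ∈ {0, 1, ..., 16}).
(a_0, …, a_3) = (8, 5, 2, 13)

v_17(23/22) = 0 (numerator and denominator both coprime to 17), so x ∈ ℤ_17^×. Compute digits iteratively via a_i = x_i mod 17, x_{i+1} = (x_i − a_i)/17, with x_0 = x:
  x_0 = 23/22;  a_0 = 8;  x_1 = (x_0 − 8)/17 = -9/22
  x_1 = -9/22;  a_1 = 5;  x_2 = (x_1 − 5)/17 = -7/22
  x_2 = -7/22;  a_2 = 2;  x_3 = (x_2 − 2)/17 = -3/22
  x_3 = -3/22;  a_3 = 13;  x_4 = (x_3 − 13)/17 = -17/22
Digits: (8, 5, 2, 13).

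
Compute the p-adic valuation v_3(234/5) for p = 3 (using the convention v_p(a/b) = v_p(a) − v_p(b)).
v_3(234/5) = 2

Factor powers of 3 from the numerator and denominator of the reduced fraction: 234 = 3^2 · 26 and 5 = 3^0 · 5. Apply v_p(a/b) = v_p(a) − v_p(b): v_3(234/5) = 2 − 0 = 2.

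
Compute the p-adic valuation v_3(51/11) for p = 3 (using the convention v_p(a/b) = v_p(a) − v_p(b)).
v_3(51/11) = 1

Factor powers of 3 from the numerator and denominator of the reduced fraction: 51 = 3^1 · 17 and 11 = 3^0 · 11. Apply v_p(a/b) = v_p(a) − v_p(b): v_3(51/11) = 1 − 0 = 1.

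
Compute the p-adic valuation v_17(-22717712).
v_17(-22717712) = 5

v_17(n) is the largest exponent k such that 17^k divides n. Factor out: -22717712 = -17^5 · 16. (Sign doesn't affect v_p.) So v_17(-22717712) = 5.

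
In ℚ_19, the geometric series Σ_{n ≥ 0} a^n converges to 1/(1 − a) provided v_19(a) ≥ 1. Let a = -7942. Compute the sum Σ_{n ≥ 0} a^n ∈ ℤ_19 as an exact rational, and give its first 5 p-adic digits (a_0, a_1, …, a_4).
Σ a^n = 1/(1 − a) = 1/7943;  first 5 digits = (1, 0, 16, 17, 8)

v_19(a) = 2 ≥ 1, so the series converges in ℤ_19 to 1/(1 − a) = 1/(1 − (-7942)) = 1/7943. Expand this rational in ℤ_19: compute digits iteratively via d_i = x_i mod 19, x_{i+1} = (x_i − d_i)/19. The first 5 digits are (1, 0, 16, 17, 8).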